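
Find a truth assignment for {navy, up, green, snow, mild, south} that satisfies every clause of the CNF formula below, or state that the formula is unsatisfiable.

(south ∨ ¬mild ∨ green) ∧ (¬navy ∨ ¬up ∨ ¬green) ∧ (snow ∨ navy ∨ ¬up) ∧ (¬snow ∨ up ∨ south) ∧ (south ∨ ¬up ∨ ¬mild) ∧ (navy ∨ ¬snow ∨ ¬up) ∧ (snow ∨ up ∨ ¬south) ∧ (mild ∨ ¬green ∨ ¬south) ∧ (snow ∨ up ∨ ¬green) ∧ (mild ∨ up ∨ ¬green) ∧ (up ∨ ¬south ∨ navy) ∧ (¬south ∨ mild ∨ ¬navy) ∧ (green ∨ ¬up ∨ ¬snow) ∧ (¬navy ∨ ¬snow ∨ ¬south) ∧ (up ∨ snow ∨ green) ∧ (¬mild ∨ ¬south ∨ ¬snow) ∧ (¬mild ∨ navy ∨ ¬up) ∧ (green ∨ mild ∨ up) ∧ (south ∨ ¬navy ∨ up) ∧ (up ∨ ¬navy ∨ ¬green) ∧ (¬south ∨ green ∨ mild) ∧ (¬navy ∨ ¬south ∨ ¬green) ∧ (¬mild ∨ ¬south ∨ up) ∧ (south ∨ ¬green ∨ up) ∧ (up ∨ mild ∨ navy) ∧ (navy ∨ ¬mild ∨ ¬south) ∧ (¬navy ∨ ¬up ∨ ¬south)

Case south = False:
Case mild = False:
Case snow = False:
Case navy = True:
(up) alone gives up = True.
(¬green) alone gives green = False.
This assignment satisfies each clause.

navy ↦ True, up ↦ True, green ↦ False, snow ↦ False, mild ↦ False, south ↦ False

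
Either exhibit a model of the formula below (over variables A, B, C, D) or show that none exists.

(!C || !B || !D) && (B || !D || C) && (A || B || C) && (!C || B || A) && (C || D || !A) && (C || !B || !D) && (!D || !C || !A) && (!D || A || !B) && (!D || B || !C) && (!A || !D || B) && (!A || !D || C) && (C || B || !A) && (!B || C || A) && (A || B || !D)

Try C = true.
Try B = true.
Unit clause (!D) forces D = false.
Every clause is now satisfied; A is unconstrained.

A=false, B=true, C=true, D=false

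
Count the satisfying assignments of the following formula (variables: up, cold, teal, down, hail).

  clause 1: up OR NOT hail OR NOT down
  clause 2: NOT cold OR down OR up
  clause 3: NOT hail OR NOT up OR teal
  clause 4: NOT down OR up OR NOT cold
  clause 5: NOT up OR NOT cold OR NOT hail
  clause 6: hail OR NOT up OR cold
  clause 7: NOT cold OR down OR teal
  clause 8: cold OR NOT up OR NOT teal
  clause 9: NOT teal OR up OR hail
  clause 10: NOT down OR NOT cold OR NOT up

There are 2^5 = 32 truth assignments over (up, cold, teal, down, hail).
Split on down. With down = true, the clauses containing down are satisfied and NOT down drops from the rest; 1 of the 2^4 = 16 assignments to the other variables satisfy what remains.
With down = false, by the same count on the reduced clause set, 4 assignments work.
(One model: up=F, cold=F, teal=F, down=F, hail=F.)
Total: 1 + 4 = 5.

5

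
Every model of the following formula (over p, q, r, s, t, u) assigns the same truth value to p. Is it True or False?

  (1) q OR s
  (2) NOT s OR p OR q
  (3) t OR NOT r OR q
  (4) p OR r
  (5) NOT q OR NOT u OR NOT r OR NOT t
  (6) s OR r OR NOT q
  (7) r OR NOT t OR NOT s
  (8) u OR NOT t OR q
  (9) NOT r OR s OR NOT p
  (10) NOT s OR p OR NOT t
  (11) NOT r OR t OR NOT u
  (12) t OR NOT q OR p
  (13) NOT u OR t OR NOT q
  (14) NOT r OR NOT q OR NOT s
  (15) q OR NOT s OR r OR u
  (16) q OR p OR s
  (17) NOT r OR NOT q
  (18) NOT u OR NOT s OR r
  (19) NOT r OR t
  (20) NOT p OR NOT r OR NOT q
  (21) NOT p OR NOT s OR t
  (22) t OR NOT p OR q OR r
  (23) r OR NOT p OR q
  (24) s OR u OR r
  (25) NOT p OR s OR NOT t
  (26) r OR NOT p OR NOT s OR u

Suppose p = false.
Unit clause (r) forces r = true.
Unit clause (NOT q) forces q = false.
Unit clause (s) forces s = true.
But (NOT s) is also a unit clause — contradiction.
So every satisfying assignment has p = True.

True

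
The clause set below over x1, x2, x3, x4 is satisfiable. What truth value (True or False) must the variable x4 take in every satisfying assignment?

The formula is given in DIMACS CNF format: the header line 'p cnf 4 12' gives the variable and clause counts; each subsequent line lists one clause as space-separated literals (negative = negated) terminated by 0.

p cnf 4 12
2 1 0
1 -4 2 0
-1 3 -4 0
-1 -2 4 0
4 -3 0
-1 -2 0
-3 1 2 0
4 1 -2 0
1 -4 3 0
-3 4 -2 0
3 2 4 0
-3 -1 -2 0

Suppose x4 = False.
(¬x3) alone gives x3 = False.
(x2) alone gives x2 = True.
(¬x1) alone gives x1 = False.
That conflicts with the unit clause (x1).
So every satisfying assignment has x4 = True.

True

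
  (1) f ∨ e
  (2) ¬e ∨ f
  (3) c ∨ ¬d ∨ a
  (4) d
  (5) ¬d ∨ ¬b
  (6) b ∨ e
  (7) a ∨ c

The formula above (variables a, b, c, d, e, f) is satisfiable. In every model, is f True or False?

True

Suppose f = False.
From the singleton clause (e), e = True.
Now (¬e) is unsatisfied and unit — conflict.
So every satisfying assignment has f = True.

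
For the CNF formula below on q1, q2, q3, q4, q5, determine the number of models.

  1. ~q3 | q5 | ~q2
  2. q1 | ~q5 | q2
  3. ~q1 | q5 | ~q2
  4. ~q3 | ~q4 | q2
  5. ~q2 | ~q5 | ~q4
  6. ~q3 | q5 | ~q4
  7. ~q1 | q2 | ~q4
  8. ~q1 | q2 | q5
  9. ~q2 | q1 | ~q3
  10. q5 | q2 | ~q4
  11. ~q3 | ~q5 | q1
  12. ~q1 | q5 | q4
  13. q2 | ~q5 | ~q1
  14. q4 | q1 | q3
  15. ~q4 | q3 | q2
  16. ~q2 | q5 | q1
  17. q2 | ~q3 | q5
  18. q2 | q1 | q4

2

There are 2^5 = 32 truth assignments over (q1, q2, q3, q4, q5).
Split on q2. With q2 = 1, the clauses containing q2 are satisfied and ~q2 drops from the rest; 2 of the 2^4 = 16 assignments to the other variables satisfy what remains.
With q2 = 0, by the same count on the reduced clause set, 0 assignments work.
(One model: q1=T, q2=T, q3=F, q4=F, q5=T.)
Total: 2 + 0 = 2.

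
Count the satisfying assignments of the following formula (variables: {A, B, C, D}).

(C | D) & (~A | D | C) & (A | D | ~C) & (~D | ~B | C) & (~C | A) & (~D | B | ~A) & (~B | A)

There are 2^4 = 16 truth assignments over (A, B, C, D).
Check each against the 7 clauses (columns in the order A, B, C, D):
  F F F F  ✗ fails (C | D)
  F F F T  ✓ satisfies all
  F F T F  ✗ fails (A | D | ~C)
  F F T T  ✗ fails (~C | A)
  F T F F  ✗ fails (C | D)
  F T F T  ✗ fails (~D | ~B | C)
  F T T F  ✗ fails (A | D | ~C)
  F T T T  ✗ fails (~C | A)
  T F F F  ✗ fails (C | D)
  T F F T  ✗ fails (~D | B | ~A)
  T F T F  ✓ satisfies all
  T F T T  ✗ fails (~D | B | ~A)
  T T F F  ✗ fails (C | D)
  T T F T  ✗ fails (~D | ~B | C)
  T T T F  ✓ satisfies all
  T T T T  ✓ satisfies all
4 of the 16 rows are models.

4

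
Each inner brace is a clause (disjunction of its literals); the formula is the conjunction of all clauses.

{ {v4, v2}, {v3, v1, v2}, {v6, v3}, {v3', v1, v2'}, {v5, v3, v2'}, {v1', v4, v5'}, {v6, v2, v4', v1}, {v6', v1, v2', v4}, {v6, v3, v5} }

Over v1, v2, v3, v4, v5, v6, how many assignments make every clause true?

16

There are 2^6 = 64 truth assignments over (v1, v2, v3, v4, v5, v6).
Split on v4. With v4 = 1, the clauses containing v4 are satisfied and v4' drops from the rest; 14 of the 2^5 = 32 assignments to the other variables satisfy what remains.
With v4 = 0, by the same count on the reduced clause set, 2 assignments work.
(One model: v1=F, v2=F, v3=T, v4=T, v5=F, v6=T.)
Total: 14 + 2 = 16.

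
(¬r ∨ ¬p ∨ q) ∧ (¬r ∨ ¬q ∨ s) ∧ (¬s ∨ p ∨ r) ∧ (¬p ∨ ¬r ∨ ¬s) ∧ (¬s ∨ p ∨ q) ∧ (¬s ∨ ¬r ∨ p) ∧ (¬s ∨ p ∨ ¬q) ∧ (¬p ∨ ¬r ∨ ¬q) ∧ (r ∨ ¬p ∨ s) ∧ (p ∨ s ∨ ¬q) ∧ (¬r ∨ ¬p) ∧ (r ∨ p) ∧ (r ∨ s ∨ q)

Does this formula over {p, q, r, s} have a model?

Suppose r = True.
From the singleton clause (¬p), p = False.
From the singleton clause (¬s), s = False.
From the singleton clause (¬q), q = False.
Every clause now holds.
A satisfying assignment: p ↦ False; q ↦ False; r ↦ True; s ↦ False.

Yes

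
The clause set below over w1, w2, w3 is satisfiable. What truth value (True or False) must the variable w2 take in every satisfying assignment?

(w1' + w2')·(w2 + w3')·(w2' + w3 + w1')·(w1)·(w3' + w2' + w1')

False

Suppose w2 = 1.
Unit clause (w1') forces w1 = 0.
But (w1) is also a unit clause — contradiction.
So every satisfying assignment has w2 = False.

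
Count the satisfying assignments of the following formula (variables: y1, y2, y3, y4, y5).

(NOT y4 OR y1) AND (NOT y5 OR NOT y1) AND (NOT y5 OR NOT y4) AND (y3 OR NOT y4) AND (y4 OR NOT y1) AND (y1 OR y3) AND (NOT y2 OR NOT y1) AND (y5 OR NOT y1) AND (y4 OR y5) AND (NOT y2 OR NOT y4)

There are 2^5 = 32 truth assignments over (y1, y2, y3, y4, y5).
Split on y4. With y4 = true, the clauses containing y4 are satisfied and NOT y4 drops from the rest; 0 of the 2^4 = 16 assignments to the other variables satisfy what remains.
With y4 = false, by the same count on the reduced clause set, 2 assignments work.
(One model: y1=F, y2=F, y3=T, y4=F, y5=T.)
Total: 0 + 2 = 2.

2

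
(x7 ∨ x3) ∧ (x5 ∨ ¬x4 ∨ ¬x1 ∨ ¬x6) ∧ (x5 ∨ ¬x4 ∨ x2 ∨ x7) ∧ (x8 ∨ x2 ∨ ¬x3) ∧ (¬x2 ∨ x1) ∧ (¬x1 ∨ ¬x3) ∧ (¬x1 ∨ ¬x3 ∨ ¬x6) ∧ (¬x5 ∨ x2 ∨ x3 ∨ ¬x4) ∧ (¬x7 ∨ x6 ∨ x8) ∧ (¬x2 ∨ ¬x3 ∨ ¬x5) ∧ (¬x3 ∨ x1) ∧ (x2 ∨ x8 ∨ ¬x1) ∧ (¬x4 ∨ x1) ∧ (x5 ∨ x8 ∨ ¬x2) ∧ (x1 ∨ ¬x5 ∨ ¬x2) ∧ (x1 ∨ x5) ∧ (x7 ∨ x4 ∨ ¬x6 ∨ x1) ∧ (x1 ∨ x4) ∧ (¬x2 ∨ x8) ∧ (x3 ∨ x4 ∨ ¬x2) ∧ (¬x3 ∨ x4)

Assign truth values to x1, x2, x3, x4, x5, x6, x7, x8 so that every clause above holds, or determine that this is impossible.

Branch on x7: set x7 = True.
Branch on x2: set x2 = False.
Branch on x8: set x8 = True.
Branch on x1: set x1 = True.
Unit clause (¬x3) forces x3 = False.
Branch on x5: set x5 = False.
Branch on x4: set x4 = True.
Unit clause (¬x6) forces x6 = False.
Every clause now holds.

x1=True; x2=False; x3=False; x4=True; x5=False; x6=False; x7=True; x8=True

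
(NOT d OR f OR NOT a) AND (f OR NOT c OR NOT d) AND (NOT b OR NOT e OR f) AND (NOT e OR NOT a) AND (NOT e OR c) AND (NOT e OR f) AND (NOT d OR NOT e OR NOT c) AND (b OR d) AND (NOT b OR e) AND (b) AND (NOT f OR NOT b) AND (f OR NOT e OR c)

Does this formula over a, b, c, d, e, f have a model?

From the singleton clause (b), b = true.
From the singleton clause (e), e = true.
From the singleton clause (f), f = true.
Now (NOT f) is unsatisfied and unit — conflict.
No assignment satisfies every clause.

No, unsatisfiable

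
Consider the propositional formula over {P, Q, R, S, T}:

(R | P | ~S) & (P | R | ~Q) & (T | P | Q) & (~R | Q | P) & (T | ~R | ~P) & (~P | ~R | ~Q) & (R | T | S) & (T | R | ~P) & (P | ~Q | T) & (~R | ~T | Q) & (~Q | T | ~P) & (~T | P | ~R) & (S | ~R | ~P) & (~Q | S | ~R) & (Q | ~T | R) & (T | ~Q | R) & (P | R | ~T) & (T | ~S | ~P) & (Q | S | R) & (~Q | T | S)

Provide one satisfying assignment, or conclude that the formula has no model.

P=1, Q=1, R=0, S=1, T=1

Try R = 0.
Try P = 1.
The clause (T) is unit, so T = 1.
The clause (Q) is unit, so Q = 1.
All clauses hold; S can take either value.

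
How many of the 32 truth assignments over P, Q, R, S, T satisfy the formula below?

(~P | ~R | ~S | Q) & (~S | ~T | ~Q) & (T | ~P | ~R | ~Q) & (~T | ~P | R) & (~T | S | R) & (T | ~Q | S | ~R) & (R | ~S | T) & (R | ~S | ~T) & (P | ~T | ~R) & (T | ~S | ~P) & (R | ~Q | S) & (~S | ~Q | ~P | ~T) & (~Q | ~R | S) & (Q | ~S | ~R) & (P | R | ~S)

6

There are 2^5 = 32 truth assignments over (P, Q, R, S, T).
Split on R. With R = 1, the clauses containing R are satisfied and ~R drops from the rest; 4 of the 2^4 = 16 assignments to the other variables satisfy what remains.
With R = 0, by the same count on the reduced clause set, 2 assignments work.
Total: 4 + 2 = 6.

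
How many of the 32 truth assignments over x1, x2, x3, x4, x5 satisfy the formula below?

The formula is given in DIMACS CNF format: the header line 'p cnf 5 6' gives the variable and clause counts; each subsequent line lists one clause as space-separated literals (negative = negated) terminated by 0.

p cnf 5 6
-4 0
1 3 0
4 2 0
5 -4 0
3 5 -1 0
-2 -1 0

There are 2^5 = 32 truth assignments over (x1, x2, x3, x4, x5).
Split on x2. With x2 = True, the clauses containing x2 are satisfied and ¬x2 drops from the rest; 2 of the 2^4 = 16 assignments to the other variables satisfy what remains.
With x2 = False, by the same count on the reduced clause set, 0 assignments work.
Total: 2 + 0 = 2.

2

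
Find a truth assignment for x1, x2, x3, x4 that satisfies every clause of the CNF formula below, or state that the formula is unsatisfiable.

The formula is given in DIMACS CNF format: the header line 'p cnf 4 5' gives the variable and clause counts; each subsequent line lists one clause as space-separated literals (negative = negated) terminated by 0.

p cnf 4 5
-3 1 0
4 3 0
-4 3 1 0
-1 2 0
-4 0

The clause (¬x4) is unit, so x4 = False.
The clause (x3) is unit, so x3 = True.
The clause (x1) is unit, so x1 = True.
The clause (x2) is unit, so x2 = True.
Every clause now holds.

x1 ↦ True,  x2 ↦ True,  x3 ↦ True,  x4 ↦ False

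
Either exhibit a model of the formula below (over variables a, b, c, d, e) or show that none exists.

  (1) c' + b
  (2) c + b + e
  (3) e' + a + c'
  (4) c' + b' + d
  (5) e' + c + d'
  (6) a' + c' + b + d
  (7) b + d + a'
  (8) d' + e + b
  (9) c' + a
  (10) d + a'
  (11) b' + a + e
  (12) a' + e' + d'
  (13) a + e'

a=1, b=1, c=0, d=1, e=0

Try c = 0.
Try b = 1.
Try e = 0.
The clause (a) is unit, so a = 1.
The clause (d) is unit, so d = 1.
All clauses are satisfied.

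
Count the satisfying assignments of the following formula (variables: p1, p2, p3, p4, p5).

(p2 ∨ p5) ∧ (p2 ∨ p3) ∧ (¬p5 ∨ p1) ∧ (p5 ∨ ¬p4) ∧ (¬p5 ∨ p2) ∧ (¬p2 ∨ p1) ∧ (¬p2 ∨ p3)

There are 2^5 = 32 truth assignments over (p1, p2, p3, p4, p5).
Split on p4. With p4 = True, the clauses containing p4 are satisfied and ¬p4 drops from the rest; 1 of the 2^4 = 16 assignments to the other variables satisfy what remains.
With p4 = False, by the same count on the reduced clause set, 2 assignments work.
Total: 1 + 2 = 3.

3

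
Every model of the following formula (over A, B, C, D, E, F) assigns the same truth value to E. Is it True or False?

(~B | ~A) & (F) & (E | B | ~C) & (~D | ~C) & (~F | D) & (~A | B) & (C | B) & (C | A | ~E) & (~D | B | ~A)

False

Suppose E = 1.
Unit clause (F) forces F = 1.
Unit clause (D) forces D = 1.
Unit clause (~C) forces C = 0.
Unit clause (B) forces B = 1.
Unit clause (~A) forces A = 0.
Now (A) is unsatisfied and unit — conflict.
So every satisfying assignment has E = False.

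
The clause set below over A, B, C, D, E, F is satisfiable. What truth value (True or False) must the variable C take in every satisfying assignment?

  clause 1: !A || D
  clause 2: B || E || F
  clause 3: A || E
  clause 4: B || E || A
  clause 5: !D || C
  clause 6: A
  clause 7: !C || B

Suppose C = false.
(!D) alone gives D = false.
(!A) alone gives A = false.
That conflicts with the unit clause (A).
So every satisfying assignment has C = True.

True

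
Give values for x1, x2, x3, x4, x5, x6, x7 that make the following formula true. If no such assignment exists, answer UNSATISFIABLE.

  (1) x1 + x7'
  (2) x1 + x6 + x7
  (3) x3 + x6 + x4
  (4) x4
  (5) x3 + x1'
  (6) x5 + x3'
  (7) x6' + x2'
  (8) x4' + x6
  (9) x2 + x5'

x1 ↦ 0, x2 ↦ 0, x3 ↦ 0, x4 ↦ 1, x5 ↦ 0, x6 ↦ 1, x7 ↦ 0

The clause (x4) is unit, so x4 = 1.
The clause (x6) is unit, so x6 = 1.
The clause (x2') is unit, so x2 = 0.
The clause (x5') is unit, so x5 = 0.
The clause (x3') is unit, so x3 = 0.
The clause (x1') is unit, so x1 = 0.
The clause (x7') is unit, so x7 = 0.
Every clause now holds.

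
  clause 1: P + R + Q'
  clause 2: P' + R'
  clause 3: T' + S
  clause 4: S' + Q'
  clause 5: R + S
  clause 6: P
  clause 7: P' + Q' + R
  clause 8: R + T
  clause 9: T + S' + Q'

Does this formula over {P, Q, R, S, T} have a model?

Unit clause (P) forces P = 1.
Unit clause (R') forces R = 0.
Unit clause (S) forces S = 1.
Unit clause (Q') forces Q = 0.
Unit clause (T) forces T = 1.
All clauses are satisfied.
A satisfying assignment: P ↦ 1,  Q ↦ 0,  R ↦ 0,  S ↦ 1,  T ↦ 1.

Yes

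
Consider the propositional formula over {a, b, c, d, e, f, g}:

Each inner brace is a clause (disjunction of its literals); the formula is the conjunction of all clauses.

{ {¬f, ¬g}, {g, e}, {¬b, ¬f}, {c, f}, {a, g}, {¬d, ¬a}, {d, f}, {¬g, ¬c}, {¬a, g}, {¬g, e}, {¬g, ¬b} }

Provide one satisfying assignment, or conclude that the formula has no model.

Suppose f = False.
From the singleton clause (c), c = True.
From the singleton clause (d), d = True.
From the singleton clause (¬a), a = False.
From the singleton clause (g), g = True.
Now (¬g) is unsatisfied and unit — conflict.
Undo f and try f = True.
From the singleton clause (¬g), g = False.
From the singleton clause (e), e = True.
From the singleton clause (¬b), b = False.
From the singleton clause (a), a = True.
Now (¬a) is unsatisfied and unit — conflict.
Either choice for f ends in contradiction.

UNSATISFIABLE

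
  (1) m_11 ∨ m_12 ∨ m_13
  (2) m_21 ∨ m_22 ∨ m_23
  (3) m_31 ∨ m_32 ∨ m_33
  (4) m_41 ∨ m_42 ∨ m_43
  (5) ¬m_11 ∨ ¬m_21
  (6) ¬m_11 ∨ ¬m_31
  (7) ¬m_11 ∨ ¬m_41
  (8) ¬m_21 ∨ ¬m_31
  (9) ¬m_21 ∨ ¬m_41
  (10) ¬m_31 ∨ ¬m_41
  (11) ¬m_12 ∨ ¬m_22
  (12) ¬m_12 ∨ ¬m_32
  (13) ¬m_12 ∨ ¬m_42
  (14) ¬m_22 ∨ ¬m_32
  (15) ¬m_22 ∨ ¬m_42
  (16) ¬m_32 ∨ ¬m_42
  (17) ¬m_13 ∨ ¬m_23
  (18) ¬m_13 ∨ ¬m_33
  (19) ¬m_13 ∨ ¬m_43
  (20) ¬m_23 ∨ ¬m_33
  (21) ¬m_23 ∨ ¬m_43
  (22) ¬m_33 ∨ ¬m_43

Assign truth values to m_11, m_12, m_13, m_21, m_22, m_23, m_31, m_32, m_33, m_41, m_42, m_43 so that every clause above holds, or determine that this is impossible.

UNSATISFIABLE

Case m_11 = False:
Case m_12 = True:
(¬m_22) alone gives m_22 = False.
(¬m_32) alone gives m_32 = False.
(¬m_42) alone gives m_42 = False.
Case m_21 = True:
(¬m_31) alone gives m_31 = False.
(m_33) alone gives m_33 = True.
(¬m_41) alone gives m_41 = False.
(m_43) alone gives m_43 = True.
That conflicts with the unit clause (¬m_43).
That branch fails; take m_21 = False instead.
(m_23) alone gives m_23 = True.
(¬m_13) alone gives m_13 = False.
(¬m_33) alone gives m_33 = False.
(m_31) alone gives m_31 = True.
(¬m_41) alone gives m_41 = False.
(m_43) alone gives m_43 = True.
That conflicts with the unit clause (¬m_43).
Either choice for m_21 ends in contradiction.
That branch fails; take m_12 = False instead.
(m_13) alone gives m_13 = True.
(¬m_23) alone gives m_23 = False.
(¬m_33) alone gives m_33 = False.
(¬m_43) alone gives m_43 = False.
Case m_21 = True:
(¬m_31) alone gives m_31 = False.
(m_32) alone gives m_32 = True.
(¬m_41) alone gives m_41 = False.
(m_42) alone gives m_42 = True.
That conflicts with the unit clause (¬m_42).
That branch fails; take m_21 = False instead.
(m_22) alone gives m_22 = True.
(¬m_32) alone gives m_32 = False.
(m_31) alone gives m_31 = True.
(¬m_41) alone gives m_41 = False.
(m_42) alone gives m_42 = True.
That conflicts with the unit clause (¬m_42).
Either choice for m_21 ends in contradiction.
Either choice for m_12 ends in contradiction.
That branch fails; take m_11 = True instead.
(¬m_21) alone gives m_21 = False.
(¬m_31) alone gives m_31 = False.
(¬m_41) alone gives m_41 = False.
Case m_22 = True:
(¬m_12) alone gives m_12 = False.
(¬m_32) alone gives m_32 = False.
(m_33) alone gives m_33 = True.
(¬m_42) alone gives m_42 = False.
(m_43) alone gives m_43 = True.
That conflicts with the unit clause (¬m_43).
That branch fails; take m_22 = False instead.
(m_23) alone gives m_23 = True.
(¬m_13) alone gives m_13 = False.
(¬m_33) alone gives m_33 = False.
(m_32) alone gives m_32 = True.
(¬m_12) alone gives m_12 = False.
(¬m_42) alone gives m_42 = False.
(m_43) alone gives m_43 = True.
That conflicts with the unit clause (¬m_43).
Either choice for m_22 ends in contradiction.
Either choice for m_11 ends in contradiction.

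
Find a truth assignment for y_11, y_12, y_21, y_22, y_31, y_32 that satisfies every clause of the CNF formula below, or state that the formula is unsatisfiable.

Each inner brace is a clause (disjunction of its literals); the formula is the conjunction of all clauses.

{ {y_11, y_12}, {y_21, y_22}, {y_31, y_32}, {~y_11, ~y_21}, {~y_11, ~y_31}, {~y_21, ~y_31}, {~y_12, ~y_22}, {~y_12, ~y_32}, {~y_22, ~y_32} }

Case y_11 = 1:
(~y_21) alone gives y_21 = 0.
(y_22) alone gives y_22 = 1.
(~y_31) alone gives y_31 = 0.
(y_32) alone gives y_32 = 1.
Now (~y_32) is unsatisfied and unit — conflict.
So y_11 must be the other value — set y_11 = 0.
(y_12) alone gives y_12 = 1.
(~y_22) alone gives y_22 = 0.
(y_21) alone gives y_21 = 1.
(~y_31) alone gives y_31 = 0.
(y_32) alone gives y_32 = 1.
Now (~y_32) is unsatisfied and unit — conflict.
Either choice for y_11 ends in contradiction.

UNSATISFIABLE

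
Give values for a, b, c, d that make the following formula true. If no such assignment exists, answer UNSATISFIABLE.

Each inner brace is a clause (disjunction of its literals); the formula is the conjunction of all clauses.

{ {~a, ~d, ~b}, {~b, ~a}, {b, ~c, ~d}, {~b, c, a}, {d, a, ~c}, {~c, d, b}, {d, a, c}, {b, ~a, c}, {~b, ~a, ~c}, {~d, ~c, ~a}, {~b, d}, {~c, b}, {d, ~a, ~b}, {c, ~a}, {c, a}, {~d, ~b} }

UNSATISFIABLE

Branch on b: set b = 0.
(~c) alone gives c = 0.
(~a) alone gives a = 0.
Now (a) is unsatisfied and unit — conflict.
That branch fails; take b = 1 instead.
(~a) alone gives a = 0.
(c) alone gives c = 1.
(d) alone gives d = 1.
Now (~d) is unsatisfied and unit — conflict.
Both values of b lead to a conflict.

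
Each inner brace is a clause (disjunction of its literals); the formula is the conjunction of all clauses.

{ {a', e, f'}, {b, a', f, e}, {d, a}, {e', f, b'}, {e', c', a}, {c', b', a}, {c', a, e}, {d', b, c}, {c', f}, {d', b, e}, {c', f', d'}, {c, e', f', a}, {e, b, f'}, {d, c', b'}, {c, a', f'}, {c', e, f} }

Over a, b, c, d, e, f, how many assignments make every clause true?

6

There are 2^6 = 64 truth assignments over (a, b, c, d, e, f).
Split on b. With b = 1, the clauses containing b are satisfied and b' drops from the rest; 4 of the 2^5 = 32 assignments to the other variables satisfy what remains.
With b = 0, by the same count on the reduced clause set, 2 assignments work.
(One model: a=F, b=T, c=F, d=T, e=F, f=F.)
Total: 4 + 2 = 6.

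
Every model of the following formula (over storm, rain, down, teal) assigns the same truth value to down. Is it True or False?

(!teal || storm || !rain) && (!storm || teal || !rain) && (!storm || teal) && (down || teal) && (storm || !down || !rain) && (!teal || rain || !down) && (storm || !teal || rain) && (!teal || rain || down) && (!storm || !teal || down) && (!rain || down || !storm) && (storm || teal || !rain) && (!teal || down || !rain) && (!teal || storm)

True

Suppose down = false.
The clause (teal) is unit, so teal = true.
The clause (rain) is unit, so rain = true.
But (!rain) is also a unit clause — contradiction.
So every satisfying assignment has down = True.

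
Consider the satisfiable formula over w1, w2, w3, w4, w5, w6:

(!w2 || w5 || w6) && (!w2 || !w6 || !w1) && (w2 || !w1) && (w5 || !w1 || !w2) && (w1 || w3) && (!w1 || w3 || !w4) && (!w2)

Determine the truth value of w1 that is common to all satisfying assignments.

Suppose w1 = true.
From the singleton clause (w2), w2 = true.
That conflicts with the unit clause (!w2).
So every satisfying assignment has w1 = False.

False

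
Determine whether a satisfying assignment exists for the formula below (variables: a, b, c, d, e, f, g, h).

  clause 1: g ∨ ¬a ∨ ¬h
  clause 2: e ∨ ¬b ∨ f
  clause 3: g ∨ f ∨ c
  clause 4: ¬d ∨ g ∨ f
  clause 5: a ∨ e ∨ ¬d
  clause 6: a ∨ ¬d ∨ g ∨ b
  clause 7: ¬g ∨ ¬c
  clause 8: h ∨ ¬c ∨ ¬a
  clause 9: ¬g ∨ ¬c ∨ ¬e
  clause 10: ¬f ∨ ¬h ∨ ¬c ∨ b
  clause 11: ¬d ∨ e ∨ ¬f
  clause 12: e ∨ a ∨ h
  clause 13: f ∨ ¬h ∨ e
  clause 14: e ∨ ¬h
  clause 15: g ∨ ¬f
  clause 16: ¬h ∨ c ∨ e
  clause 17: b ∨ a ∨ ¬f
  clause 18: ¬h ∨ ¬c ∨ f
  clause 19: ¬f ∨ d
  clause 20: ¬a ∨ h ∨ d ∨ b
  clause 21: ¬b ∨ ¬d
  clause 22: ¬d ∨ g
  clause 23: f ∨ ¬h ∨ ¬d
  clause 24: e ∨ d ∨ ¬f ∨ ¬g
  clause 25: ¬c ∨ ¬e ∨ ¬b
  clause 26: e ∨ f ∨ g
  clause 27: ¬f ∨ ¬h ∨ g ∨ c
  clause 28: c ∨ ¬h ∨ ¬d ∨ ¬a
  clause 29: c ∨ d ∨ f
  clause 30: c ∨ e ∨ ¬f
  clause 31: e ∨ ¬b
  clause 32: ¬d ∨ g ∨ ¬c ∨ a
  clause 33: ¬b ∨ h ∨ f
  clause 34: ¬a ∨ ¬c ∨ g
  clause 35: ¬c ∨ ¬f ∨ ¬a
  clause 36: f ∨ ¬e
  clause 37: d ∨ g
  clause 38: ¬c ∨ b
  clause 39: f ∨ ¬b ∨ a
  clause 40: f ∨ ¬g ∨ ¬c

Yes

Try g = True.
The clause (¬c) is unit, so c = False.
Try e = True.
The clause (f) is unit, so f = True.
The clause (d) is unit, so d = True.
The clause (¬b) is unit, so b = False.
The clause (a) is unit, so a = True.
The clause (¬h) is unit, so h = False.
Every clause now holds.
A satisfying assignment: a=True; b=False; c=False; d=True; e=True; f=True; g=True; h=False.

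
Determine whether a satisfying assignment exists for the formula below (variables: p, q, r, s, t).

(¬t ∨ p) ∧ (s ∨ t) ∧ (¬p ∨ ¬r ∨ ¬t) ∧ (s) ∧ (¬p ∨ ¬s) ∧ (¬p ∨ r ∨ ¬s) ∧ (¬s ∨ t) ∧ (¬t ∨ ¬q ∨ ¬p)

(s) alone gives s = True.
(¬p) alone gives p = False.
(¬t) alone gives t = False.
Now (t) is unsatisfied and unit — conflict.
No assignment satisfies every clause.

Unsatisfiable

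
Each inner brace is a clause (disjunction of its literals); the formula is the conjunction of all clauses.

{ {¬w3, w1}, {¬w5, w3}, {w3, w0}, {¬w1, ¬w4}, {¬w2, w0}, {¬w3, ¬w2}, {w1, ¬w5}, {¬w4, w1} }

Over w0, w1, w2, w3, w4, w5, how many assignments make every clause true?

8

There are 2^6 = 64 truth assignments over (w0, w1, w2, w3, w4, w5).
Split on w3. With w3 = True, the clauses containing w3 are satisfied and ¬w3 drops from the rest; 4 of the 2^5 = 32 assignments to the other variables satisfy what remains.
With w3 = False, by the same count on the reduced clause set, 4 assignments work.
Total: 4 + 4 = 8.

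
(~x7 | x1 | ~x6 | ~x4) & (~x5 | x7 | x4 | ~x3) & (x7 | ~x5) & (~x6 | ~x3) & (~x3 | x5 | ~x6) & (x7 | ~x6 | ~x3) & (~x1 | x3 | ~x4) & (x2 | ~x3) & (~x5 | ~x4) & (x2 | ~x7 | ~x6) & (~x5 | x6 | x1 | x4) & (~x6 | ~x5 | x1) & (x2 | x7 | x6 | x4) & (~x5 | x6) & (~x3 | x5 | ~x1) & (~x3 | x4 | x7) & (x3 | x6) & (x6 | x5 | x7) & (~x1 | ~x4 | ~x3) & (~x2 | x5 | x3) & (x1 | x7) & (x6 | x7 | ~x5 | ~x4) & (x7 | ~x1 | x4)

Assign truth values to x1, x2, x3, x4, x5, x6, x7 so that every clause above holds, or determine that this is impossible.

x1=0; x2=1; x3=1; x4=1; x5=0; x6=0; x7=1

Try x7 = 1.
Try x6 = 0.
(~x5) alone gives x5 = 0.
(x3) alone gives x3 = 1.
(x2) alone gives x2 = 1.
(~x1) alone gives x1 = 0.
All clauses hold; x4 can take either value.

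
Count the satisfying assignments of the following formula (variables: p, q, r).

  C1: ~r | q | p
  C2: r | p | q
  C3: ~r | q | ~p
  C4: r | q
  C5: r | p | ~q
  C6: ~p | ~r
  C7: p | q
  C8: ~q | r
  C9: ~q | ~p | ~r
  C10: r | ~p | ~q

There are 2^3 = 8 truth assignments over (p, q, r).
Check each against the 10 clauses (columns in the order p, q, r):
  F F F  ✗ fails (r | p | q)
  F F T  ✗ fails (~r | q | p)
  F T F  ✗ fails (r | p | ~q)
  F T T  ✓ satisfies all
  T F F  ✗ fails (r | q)
  T F T  ✗ fails (~r | q | ~p)
  T T F  ✗ fails (~q | r)
  T T T  ✗ fails (~p | ~r)
1 of the 8 rows is a model.

1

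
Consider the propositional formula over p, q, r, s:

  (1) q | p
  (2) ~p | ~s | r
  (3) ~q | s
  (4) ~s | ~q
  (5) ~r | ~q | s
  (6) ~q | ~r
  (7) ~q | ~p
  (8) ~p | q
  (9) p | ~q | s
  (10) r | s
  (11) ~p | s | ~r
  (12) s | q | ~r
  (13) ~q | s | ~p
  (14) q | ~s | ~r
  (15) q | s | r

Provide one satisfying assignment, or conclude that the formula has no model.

Branch on q: set q = 1.
The clause (s) is unit, so s = 1.
Now (~s) is unsatisfied and unit — conflict.
That branch fails; take q = 0 instead.
The clause (p) is unit, so p = 1.
Now (~p) is unsatisfied and unit — conflict.
Neither q = 1 nor q = 0 works.

UNSATISFIABLE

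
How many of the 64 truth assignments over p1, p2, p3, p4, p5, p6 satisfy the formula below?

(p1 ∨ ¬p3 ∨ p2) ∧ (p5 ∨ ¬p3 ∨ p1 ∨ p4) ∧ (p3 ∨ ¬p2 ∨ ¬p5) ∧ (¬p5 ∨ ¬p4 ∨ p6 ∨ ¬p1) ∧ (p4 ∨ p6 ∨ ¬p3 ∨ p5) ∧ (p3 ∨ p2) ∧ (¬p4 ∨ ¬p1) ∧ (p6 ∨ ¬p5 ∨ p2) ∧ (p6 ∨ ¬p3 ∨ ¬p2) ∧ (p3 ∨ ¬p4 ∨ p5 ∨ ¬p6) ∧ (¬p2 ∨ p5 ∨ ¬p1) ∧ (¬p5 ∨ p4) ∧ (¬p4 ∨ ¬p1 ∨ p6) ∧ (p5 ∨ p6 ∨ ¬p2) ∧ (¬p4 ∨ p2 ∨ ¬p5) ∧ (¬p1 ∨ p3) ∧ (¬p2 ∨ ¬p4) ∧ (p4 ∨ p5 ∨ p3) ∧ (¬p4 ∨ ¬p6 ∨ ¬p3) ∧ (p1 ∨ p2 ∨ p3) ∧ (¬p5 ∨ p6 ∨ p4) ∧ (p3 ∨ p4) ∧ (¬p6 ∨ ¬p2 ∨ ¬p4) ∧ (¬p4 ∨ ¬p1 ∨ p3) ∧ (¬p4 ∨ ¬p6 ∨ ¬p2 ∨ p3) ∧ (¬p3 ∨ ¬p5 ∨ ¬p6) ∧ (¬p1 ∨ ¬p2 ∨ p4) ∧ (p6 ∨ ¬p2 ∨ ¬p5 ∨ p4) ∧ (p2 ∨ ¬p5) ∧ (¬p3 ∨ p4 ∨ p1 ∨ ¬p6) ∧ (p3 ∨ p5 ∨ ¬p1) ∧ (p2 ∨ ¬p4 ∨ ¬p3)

There are 2^6 = 64 truth assignments over (p1, p2, p3, p4, p5, p6).
Split on p5. With p5 = True, the clauses containing p5 are satisfied and ¬p5 drops from the rest; 0 of the 2^5 = 32 assignments to the other variables satisfy what remains.
With p5 = False, by the same count on the reduced clause set, 1 assignment works.
(One model: p1=T, p2=F, p3=T, p4=F, p5=F, p6=T.)
Total: 0 + 1 = 1.

1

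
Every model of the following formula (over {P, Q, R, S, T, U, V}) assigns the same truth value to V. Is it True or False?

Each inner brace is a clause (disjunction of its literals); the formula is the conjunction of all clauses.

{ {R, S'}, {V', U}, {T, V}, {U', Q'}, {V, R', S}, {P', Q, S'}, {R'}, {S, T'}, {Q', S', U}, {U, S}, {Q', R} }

Suppose V = 0.
From the singleton clause (T), T = 1.
From the singleton clause (R'), R = 0.
From the singleton clause (S'), S = 0.
Now (S) is unsatisfied and unit — conflict.
So every satisfying assignment has V = True.

True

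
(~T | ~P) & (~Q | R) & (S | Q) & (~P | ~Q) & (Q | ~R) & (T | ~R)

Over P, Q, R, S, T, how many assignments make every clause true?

5

There are 2^5 = 32 truth assignments over (P, Q, R, S, T).
Split on P. With P = 1, the clauses containing P are satisfied and ~P drops from the rest; 1 of the 2^4 = 16 assignments to the other variables satisfy what remains.
With P = 0, by the same count on the reduced clause set, 4 assignments work.
(One model: P=F, Q=F, R=F, S=T, T=F.)
Total: 1 + 4 = 5.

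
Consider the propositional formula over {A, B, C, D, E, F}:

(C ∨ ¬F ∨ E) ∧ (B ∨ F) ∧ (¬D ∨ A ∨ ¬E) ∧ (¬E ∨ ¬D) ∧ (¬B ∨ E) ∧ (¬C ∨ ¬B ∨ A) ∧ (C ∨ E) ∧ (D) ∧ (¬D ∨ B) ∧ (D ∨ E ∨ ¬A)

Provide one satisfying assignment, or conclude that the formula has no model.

The clause (D) is unit, so D = True.
The clause (¬E) is unit, so E = False.
The clause (¬B) is unit, so B = False.
But (B) is also a unit clause — contradiction.

UNSATISFIABLE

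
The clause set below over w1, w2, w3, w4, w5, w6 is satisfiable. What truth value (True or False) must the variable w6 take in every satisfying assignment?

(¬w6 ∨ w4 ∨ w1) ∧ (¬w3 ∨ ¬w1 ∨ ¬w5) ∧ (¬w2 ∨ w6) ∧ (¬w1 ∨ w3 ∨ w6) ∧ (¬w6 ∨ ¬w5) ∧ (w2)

True

Suppose w6 = False.
The clause (¬w2) is unit, so w2 = False.
But (w2) is also a unit clause — contradiction.
So every satisfying assignment has w6 = True.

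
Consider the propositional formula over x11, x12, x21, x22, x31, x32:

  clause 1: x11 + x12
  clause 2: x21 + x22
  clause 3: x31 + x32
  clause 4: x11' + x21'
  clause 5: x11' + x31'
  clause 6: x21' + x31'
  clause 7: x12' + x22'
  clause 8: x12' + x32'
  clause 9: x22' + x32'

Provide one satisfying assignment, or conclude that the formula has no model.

UNSATISFIABLE

Case x11 = 1:
From the singleton clause (x21'), x21 = 0.
From the singleton clause (x22), x22 = 1.
From the singleton clause (x31'), x31 = 0.
From the singleton clause (x32), x32 = 1.
Now (x32') is unsatisfied and unit — conflict.
So x11 must be the other value — set x11 = 0.
From the singleton clause (x12), x12 = 1.
From the singleton clause (x22'), x22 = 0.
From the singleton clause (x21), x21 = 1.
From the singleton clause (x31'), x31 = 0.
From the singleton clause (x32), x32 = 1.
Now (x32') is unsatisfied and unit — conflict.
Neither x11 = 1 nor x11 = 0 works.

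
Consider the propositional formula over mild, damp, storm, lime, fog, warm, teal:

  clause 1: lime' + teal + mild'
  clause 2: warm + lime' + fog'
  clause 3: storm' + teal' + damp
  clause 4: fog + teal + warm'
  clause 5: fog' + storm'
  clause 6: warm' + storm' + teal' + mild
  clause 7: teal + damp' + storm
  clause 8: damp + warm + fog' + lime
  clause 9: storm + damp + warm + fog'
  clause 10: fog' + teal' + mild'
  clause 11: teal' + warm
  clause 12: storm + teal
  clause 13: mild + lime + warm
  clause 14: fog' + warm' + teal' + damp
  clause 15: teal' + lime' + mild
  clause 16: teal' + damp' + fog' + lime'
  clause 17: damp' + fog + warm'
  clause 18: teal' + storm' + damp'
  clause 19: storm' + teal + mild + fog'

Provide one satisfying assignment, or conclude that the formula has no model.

Suppose fog = 1.
Unit clause (storm') forces storm = 0.
Unit clause (teal) forces teal = 1.
Unit clause (mild') forces mild = 0.
Unit clause (warm) forces warm = 1.
Unit clause (damp) forces damp = 1.
Unit clause (lime') forces lime = 0.
Every clause now holds.

mild: 0, damp: 1, storm: 0, lime: 0, fog: 1, warm: 1, teal: 1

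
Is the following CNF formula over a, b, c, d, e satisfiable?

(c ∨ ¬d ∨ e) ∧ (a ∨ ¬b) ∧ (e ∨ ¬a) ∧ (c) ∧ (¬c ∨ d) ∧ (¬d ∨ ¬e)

The clause (c) is unit, so c = True.
The clause (d) is unit, so d = True.
The clause (¬e) is unit, so e = False.
The clause (¬a) is unit, so a = False.
The clause (¬b) is unit, so b = False.
This assignment satisfies each clause.
A satisfying assignment: a=False,  b=False,  c=True,  d=True,  e=False.

Satisfiable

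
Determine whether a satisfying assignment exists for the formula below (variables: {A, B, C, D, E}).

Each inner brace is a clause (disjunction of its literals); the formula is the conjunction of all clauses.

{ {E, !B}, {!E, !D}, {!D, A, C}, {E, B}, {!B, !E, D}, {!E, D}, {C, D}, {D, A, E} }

Unsatisfiable

Branch on E: set E = true.
The clause (!D) is unit, so D = false.
Now (D) is unsatisfied and unit — conflict.
Undo E and try E = false.
The clause (!B) is unit, so B = false.
Now (B) is unsatisfied and unit — conflict.
Both values of E lead to a conflict.
No assignment satisfies every clause.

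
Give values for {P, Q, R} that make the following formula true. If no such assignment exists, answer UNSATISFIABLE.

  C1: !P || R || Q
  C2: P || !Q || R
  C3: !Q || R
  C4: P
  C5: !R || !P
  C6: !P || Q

UNSATISFIABLE

From the singleton clause (P), P = true.
From the singleton clause (!R), R = false.
From the singleton clause (Q), Q = true.
Now (!Q) is unsatisfied and unit — conflict.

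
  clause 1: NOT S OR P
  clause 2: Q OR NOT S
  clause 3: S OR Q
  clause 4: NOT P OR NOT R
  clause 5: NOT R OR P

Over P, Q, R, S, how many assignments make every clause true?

3

There are 2^4 = 16 truth assignments over (P, Q, R, S).
Check each against the 5 clauses (columns in the order P, Q, R, S):
  F F F F  ✗ fails (S OR Q)
  F F F T  ✗ fails (NOT S OR P)
  F F T F  ✗ fails (S OR Q)
  F F T T  ✗ fails (NOT S OR P)
  F T F F  ✓ satisfies all
  F T F T  ✗ fails (NOT S OR P)
  F T T F  ✗ fails (NOT R OR P)
  F T T T  ✗ fails (NOT S OR P)
  T F F F  ✗ fails (S OR Q)
  T F F T  ✗ fails (Q OR NOT S)
  T F T F  ✗ fails (S OR Q)
  T F T T  ✗ fails (Q OR NOT S)
  T T F F  ✓ satisfies all
  T T F T  ✓ satisfies all
  T T T F  ✗ fails (NOT P OR NOT R)
  T T T T  ✗ fails (NOT P OR NOT R)
3 of the 16 rows are models.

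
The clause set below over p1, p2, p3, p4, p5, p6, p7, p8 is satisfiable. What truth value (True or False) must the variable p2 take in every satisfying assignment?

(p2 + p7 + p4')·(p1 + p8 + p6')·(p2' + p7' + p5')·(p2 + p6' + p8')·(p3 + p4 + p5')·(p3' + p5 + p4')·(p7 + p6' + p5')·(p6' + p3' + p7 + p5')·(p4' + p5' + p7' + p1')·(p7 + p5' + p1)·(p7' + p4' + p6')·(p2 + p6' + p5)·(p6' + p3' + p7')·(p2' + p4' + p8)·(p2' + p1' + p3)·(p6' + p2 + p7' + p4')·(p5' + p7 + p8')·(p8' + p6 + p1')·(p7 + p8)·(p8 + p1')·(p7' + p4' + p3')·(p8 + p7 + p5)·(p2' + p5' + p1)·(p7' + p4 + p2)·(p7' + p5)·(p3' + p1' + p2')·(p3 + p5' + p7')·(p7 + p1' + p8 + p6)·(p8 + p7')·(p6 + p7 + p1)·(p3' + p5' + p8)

True

Suppose p2 = 0.
Try p7 = 1.
Unit clause (p4) forces p4 = 1.
Unit clause (p6') forces p6 = 0.
Unit clause (p3') forces p3 = 0.
Unit clause (p5) forces p5 = 1.
Now (p5') is unsatisfied and unit — conflict.
Backtrack on p7: now try p7 = 0.
Unit clause (p4') forces p4 = 0.
Unit clause (p8) forces p8 = 1.
Unit clause (p6') forces p6 = 0.
Unit clause (p5') forces p5 = 0.
Unit clause (p1') forces p1 = 0.
Now (p1) is unsatisfied and unit — conflict.
Either choice for p7 ends in contradiction.
So every satisfying assignment has p2 = True.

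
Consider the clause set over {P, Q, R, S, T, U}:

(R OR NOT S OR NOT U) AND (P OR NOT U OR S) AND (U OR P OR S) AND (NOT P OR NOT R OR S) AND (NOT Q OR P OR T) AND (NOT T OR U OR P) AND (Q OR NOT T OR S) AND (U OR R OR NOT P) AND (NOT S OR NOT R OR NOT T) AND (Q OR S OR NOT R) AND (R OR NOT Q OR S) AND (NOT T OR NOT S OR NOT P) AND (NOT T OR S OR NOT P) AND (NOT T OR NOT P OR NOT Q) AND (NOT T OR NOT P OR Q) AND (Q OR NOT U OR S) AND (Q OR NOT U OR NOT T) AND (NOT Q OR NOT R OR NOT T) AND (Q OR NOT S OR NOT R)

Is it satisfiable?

Suppose R = true.
Suppose P = true.
(S) alone gives S = true.
(NOT T) alone gives T = false.
(Q) alone gives Q = true.
Every clause is now satisfied; U is unconstrained.
A satisfying assignment: P=true, Q=true, R=true, S=true, T=false, U=false.

Yes, satisfiable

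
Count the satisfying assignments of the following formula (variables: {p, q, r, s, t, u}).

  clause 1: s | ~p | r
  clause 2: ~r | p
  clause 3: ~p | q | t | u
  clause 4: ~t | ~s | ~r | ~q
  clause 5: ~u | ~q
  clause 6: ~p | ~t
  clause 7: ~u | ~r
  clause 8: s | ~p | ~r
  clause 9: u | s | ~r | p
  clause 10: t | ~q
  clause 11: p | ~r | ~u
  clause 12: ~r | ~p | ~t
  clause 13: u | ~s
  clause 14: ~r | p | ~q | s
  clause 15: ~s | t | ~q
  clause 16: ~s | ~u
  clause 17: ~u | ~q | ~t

There are 2^6 = 64 truth assignments over (p, q, r, s, t, u).
Split on q. With q = 1, the clauses containing q are satisfied and ~q drops from the rest; 1 of the 2^5 = 32 assignments to the other variables satisfy what remains.
With q = 0, by the same count on the reduced clause set, 4 assignments work.
(One model: p=F, q=F, r=F, s=F, t=F, u=F.)
Total: 1 + 4 = 5.

5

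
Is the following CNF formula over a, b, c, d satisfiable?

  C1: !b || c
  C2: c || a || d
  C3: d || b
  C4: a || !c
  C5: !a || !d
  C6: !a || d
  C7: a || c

Case b = false:
(d) alone gives d = true.
(!a) alone gives a = false.
(!c) alone gives c = false.
Now (c) is unsatisfied and unit — conflict.
So b must be the other value — set b = true.
(c) alone gives c = true.
(a) alone gives a = true.
(!d) alone gives d = false.
Now (d) is unsatisfied and unit — conflict.
Neither b = true nor b = false works.
No assignment satisfies every clause.

No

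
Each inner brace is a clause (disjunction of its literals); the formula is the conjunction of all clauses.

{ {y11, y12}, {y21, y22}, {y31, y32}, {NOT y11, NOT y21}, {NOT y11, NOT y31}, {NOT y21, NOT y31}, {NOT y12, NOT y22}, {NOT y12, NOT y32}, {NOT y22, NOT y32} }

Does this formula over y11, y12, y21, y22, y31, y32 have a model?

No

Case y11 = true:
(NOT y21) alone gives y21 = false.
(y22) alone gives y22 = true.
(NOT y31) alone gives y31 = false.
(y32) alone gives y32 = true.
But (NOT y32) is also a unit clause — contradiction.
That branch fails; take y11 = false instead.
(y12) alone gives y12 = true.
(NOT y22) alone gives y22 = false.
(y21) alone gives y21 = true.
(NOT y31) alone gives y31 = false.
(y32) alone gives y32 = true.
But (NOT y32) is also a unit clause — contradiction.
Both values of y11 lead to a conflict.
No assignment satisfies every clause.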